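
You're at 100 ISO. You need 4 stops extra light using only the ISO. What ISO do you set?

ISO 1600

ISO: 100 → 200 → 400 → 800 → 1600 — 4 stops raised (brighter).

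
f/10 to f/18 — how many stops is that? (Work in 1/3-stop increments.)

f/10 → f/11 → f/13 → f/14 → f/16 → f/18 — count the steps: 5 third-stops = 1 2/3 stops.

1 2/3 stops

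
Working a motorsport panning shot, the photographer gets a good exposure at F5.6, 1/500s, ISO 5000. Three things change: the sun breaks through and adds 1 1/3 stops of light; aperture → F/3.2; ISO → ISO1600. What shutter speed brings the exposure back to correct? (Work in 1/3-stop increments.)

1/1250s

Scene light: 1 1/3 stops brighter.
Aperture: f/5.6 → f/5 → f/4.5 → f/4 → f/3.5 → f/3.2 — 1 2/3 stops wider (brighter).
ISO: 5000 → 4000 → 3200 → 2500 → 2000 → 1600 — 1 2/3 stops lower (darker).
Net so far: 1 1/3 stops brighter. Shutter speed: 1/500 → 1/640 → 1/800 → 1/1000 → 1/1250.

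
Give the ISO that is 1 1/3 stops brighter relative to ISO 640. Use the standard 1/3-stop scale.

ISO: 640 → 800 → 1000 → 1250 → 1600 — 1 1/3 stops higher (brighter).

ISO 1600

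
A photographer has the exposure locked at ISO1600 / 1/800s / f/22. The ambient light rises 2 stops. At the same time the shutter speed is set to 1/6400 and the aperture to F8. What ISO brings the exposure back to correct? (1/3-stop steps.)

ISO 400

Scene light: 2 stops brighter.
Shutter speed: 1/800 → 1/1000 → 1/1250 → 1/1600 → 1/2000 → 1/2500 → 1/3200 → 1/4000 → 1/5000 → 1/6400 — 3 stops faster (darker).
Aperture: f/22 → f/20 → f/18 → f/16 → f/14 → f/13 → f/11 → f/10 → f/9 → f/8 — 3 stops opened up (brighter).
Net so far: 2 stops brighter. ISO: 1600 → 1250 → 1000 → 800 → 640 → 500 → 400.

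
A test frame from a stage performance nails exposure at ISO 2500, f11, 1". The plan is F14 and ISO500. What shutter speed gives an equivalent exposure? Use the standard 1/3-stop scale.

Aperture: f/11 → f/13 → f/14 — 2/3 stop stopped down (darker).
ISO: 2500 → 2000 → 1600 → 1250 → 1000 → 800 → 640 → 500 — 2 1/3 stops dropped (darker).
Net change so far: 3 stops darker. Offset with the shutter speed: 1 → 1.3 → 1.6 → 2 → 2.5 → 3.2 → 4 → 5 → 6 → 8.

8 s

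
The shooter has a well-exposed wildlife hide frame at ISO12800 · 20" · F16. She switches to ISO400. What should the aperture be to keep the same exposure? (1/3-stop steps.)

ISO: 12800 → 10000 → 8000 → 6400 → 5000 → 4000 → 3200 → 2500 → 2000 → 1600 → 1250 → 1000 → 800 → 640 → 500 → 400 — 5 stops lower (darker).
Need 5 stops brighter from the aperture: f/16 → f/14 → f/13 → f/11 → f/10 → f/9 → f/8 → f/7.1 → f/6.3 → f/5.6 → f/5 → f/4.5 → f/4 → f/3.5 → f/3.2 → f/2.8.

f/2.8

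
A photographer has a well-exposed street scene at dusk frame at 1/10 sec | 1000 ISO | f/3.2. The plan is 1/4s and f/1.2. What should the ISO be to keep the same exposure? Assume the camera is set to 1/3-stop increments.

Shutter speed: 1/10 → 1/8 → 1/6 → 1/5 → 1/4 — 1 1/3 stops longer (brighter).
Aperture: f/3.2 → f/2.8 → f/2.5 → f/2.2 → f/2 → f/1.8 → f/1.6 → f/1.4 → f/1.2 — 2 2/3 stops opened up (brighter).
Net change so far: 4 stops brighter. Offset with the ISO: 1000 → 800 → 640 → 500 → 400 → 320 → 250 → 200 → 160 → 125 → 100 → 80 → 64.

ISO 64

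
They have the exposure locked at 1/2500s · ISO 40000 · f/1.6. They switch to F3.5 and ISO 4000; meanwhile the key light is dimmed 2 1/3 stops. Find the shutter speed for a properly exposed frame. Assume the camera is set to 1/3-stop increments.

Scene light: 2 1/3 stops darker.
Aperture: f/1.6 → f/1.8 → f/2 → f/2.2 → f/2.5 → f/2.8 → f/3.2 → f/3.5 — 2 1/3 stops narrower (darker).
ISO: 40000 → 32000 → 25600 → 20000 → 16000 → 12800 → 10000 → 8000 → 6400 → 5000 → 4000 — 3 1/3 stops lower (darker).
Net so far: 8 stops darker. Shutter speed: 1/2500 → 1/2000 → 1/1600 → 1/1250 → 1/1000 → 1/800 → 1/640 → 1/500 → 1/400 → 1/320 → 1/250 → 1/200 → 1/160 → 1/125 → 1/100 → 1/80 → 1/60 → 1/50 → 1/40 → 1/30 → 1/25 → 1/20 → 1/15 → 1/13 → 1/10.

1/10s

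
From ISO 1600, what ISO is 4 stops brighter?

ISO: 1600 → 3200 → 6400 → 12800 → 25600 — 4 stops higher (brighter).

ISO 25600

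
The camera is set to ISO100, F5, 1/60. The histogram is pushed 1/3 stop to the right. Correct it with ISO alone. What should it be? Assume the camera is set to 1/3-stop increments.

Overexposed by 1/3 stop → need 1/3 stop darker.
ISO: 100 → 80.

ISO 80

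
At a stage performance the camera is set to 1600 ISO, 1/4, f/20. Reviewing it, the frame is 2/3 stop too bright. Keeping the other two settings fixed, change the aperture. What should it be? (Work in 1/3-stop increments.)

Overexposed by 2/3 stop → need 2/3 stop darker.
Aperture: f/20 → f/22 → f/25.

f/25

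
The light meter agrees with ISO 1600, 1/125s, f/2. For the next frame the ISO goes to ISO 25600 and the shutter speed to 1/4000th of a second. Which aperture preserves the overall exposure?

f/1.4

ISO: 1600 → 3200 → 6400 → 12800 → 25600 — 4 stops higher (brighter).
Shutter speed: 1/125 → 1/250 → 1/500 → 1/1000 → 1/2000 → 1/4000 — 5 stops shorter (darker).
Net change so far: 1 stop darker. Offset with the aperture: f/2 → f/1.4.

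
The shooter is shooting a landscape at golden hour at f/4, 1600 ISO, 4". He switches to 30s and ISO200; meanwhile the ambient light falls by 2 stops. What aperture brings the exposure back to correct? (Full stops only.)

Scene light: 2 stops darker.
Shutter speed: 4 → 8 → 15 → 30 — 3 stops longer (brighter).
ISO: 1600 → 800 → 400 → 200 — 3 stops lower (darker).
Net so far: 2 stops darker. Aperture: f/4 → f/2.8 → f/2.

f/2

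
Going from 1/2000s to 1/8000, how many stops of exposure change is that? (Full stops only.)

2 stops

1/2000 → 1/4000 → 1/8000 — count the steps: 2 stops.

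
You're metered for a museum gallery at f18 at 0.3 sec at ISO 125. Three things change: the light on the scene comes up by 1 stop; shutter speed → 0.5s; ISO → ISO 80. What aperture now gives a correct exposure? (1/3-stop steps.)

Scene light: 1 stop brighter.
Shutter speed: 0.3 → 0.4 → 0.5 — 2/3 stop longer (brighter).
ISO: 125 → 100 → 80 — 2/3 stop dropped (darker).
Net so far: 1 stop brighter. Aperture: f/18 → f/20 → f/22 → f/25.

f/25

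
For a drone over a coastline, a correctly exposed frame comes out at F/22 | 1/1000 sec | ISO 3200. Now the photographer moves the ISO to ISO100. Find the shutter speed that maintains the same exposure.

1/30s

ISO: 3200 → 1600 → 800 → 400 → 200 → 100 — 5 stops lower (darker).
Need 5 stops brighter from the shutter speed: 1/1000 → 1/500 → 1/250 → 1/125 → 1/60 → 1/30.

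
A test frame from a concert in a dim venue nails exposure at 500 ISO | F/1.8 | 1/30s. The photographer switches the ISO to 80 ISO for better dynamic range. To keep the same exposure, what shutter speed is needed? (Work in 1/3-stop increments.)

1/5s

ISO: 500 → 400 → 320 → 250 → 200 → 160 → 125 → 100 → 80 — 2 2/3 stops dropped (darker).
Need 2 2/3 stops brighter from the shutter speed: 1/30 → 1/25 → 1/20 → 1/15 → 1/13 → 1/10 → 1/8 → 1/6 → 1/5.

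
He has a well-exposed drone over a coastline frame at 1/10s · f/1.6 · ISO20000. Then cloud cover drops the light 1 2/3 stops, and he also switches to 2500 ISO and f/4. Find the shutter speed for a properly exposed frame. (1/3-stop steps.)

Scene light: 1 2/3 stops darker.
ISO: 20000 → 16000 → 12800 → 10000 → 8000 → 6400 → 5000 → 4000 → 3200 → 2500 — 3 stops lower (darker).
Aperture: f/1.6 → f/1.8 → f/2 → f/2.2 → f/2.5 → f/2.8 → f/3.2 → f/3.5 → f/4 — 2 2/3 stops smaller aperture (darker).
Net so far: 7 1/3 stops darker. Shutter speed: 1/10 → 1/8 → 1/6 → 1/5 → 1/4 → 0.3 → 0.4 → 0.5 → 0.6 → 0.8 → 1 → 1.3 → 1.6 → 2 → 2.5 → 3.2 → 4 → 5 → 6 → 8 → 10 → 13 → 15.

15 s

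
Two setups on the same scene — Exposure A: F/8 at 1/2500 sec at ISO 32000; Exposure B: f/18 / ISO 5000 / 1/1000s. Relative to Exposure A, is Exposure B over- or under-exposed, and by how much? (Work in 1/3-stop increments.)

3 2/3 stops darker

Aperture: f/8 → f/9 → f/10 → f/11 → f/13 → f/14 → f/16 → f/18 — 2 1/3 stops smaller aperture (darker).
Shutter speed: 1/2500 → 1/2000 → 1/1600 → 1/1250 → 1/1000 — 1 1/3 stops longer (brighter).
ISO: 32000 → 25600 → 20000 → 16000 → 12800 → 10000 → 8000 → 6400 → 5000 — 2 2/3 stops dropped (darker).
Net: −2 1/3 +1 1/3 −2 2/3 = −3 2/3 stops.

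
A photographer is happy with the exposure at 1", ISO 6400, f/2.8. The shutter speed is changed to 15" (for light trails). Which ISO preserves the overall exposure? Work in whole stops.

Shutter speed: 1 → 2 → 4 → 8 → 15 — 4 stops slower (brighter).
Need 4 stops darker from the ISO: 6400 → 3200 → 1600 → 800 → 400.

ISO 400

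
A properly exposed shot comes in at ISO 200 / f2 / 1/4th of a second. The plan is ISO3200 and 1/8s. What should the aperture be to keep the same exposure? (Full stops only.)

ISO: 200 → 400 → 800 → 1600 → 3200 — 4 stops raised (brighter).
Shutter speed: 1/4 → 1/8 — 1 stop shorter (darker).
Net change so far: 3 stops brighter. Offset with the aperture: f/2 → f/2.8 → f/4 → f/5.6.

f/5.6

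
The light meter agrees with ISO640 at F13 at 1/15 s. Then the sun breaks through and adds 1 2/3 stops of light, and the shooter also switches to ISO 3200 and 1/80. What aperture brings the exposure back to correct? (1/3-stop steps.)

Scene light: 1 2/3 stops brighter.
ISO: 640 → 800 → 1000 → 1250 → 1600 → 2000 → 2500 → 3200 — 2 1/3 stops higher (brighter).
Shutter speed: 1/15 → 1/20 → 1/25 → 1/30 → 1/40 → 1/50 → 1/60 → 1/80 — 2 1/3 stops faster (darker).
Net so far: 1 2/3 stops brighter. Aperture: f/13 → f/14 → f/16 → f/18 → f/20 → f/22.

f/22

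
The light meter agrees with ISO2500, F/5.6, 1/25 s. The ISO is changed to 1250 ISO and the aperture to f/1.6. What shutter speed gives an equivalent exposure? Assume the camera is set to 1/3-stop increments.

ISO: 2500 → 2000 → 1600 → 1250 — 1 stop dropped (darker).
Aperture: f/5.6 → f/5 → f/4.5 → f/4 → f/3.5 → f/3.2 → f/2.8 → f/2.5 → f/2.2 → f/2 → f/1.8 → f/1.6 — 3 2/3 stops wider (brighter).
Net change so far: 2 2/3 stops brighter. Offset with the shutter speed: 1/25 → 1/30 → 1/40 → 1/50 → 1/60 → 1/80 → 1/100 → 1/125 → 1/160.

1/160s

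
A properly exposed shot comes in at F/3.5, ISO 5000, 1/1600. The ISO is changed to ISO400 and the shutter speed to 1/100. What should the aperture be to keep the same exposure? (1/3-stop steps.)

ISO: 5000 → 4000 → 3200 → 2500 → 2000 → 1600 → 1250 → 1000 → 800 → 640 → 500 → 400 — 3 2/3 stops lower (darker).
Shutter speed: 1/1600 → 1/1250 → 1/1000 → 1/800 → 1/640 → 1/500 → 1/400 → 1/320 → 1/250 → 1/200 → 1/160 → 1/125 → 1/100 — 4 stops slower (brighter).
Net change so far: 1/3 stop brighter. Offset with the aperture: f/3.5 → f/4.

f/4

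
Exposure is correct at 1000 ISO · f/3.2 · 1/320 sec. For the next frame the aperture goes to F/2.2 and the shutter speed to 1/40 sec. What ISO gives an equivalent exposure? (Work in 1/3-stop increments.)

ISO 64

Aperture: f/3.2 → f/2.8 → f/2.5 → f/2.2 — 1 stop wider (brighter).
Shutter speed: 1/320 → 1/250 → 1/200 → 1/160 → 1/125 → 1/100 → 1/80 → 1/60 → 1/50 → 1/40 — 3 stops longer (brighter).
Net change so far: 4 stops brighter. Offset with the ISO: 1000 → 800 → 640 → 500 → 400 → 320 → 250 → 200 → 160 → 125 → 100 → 80 → 64.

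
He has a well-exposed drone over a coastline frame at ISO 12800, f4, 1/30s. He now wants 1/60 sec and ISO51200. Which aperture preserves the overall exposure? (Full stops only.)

Shutter speed: 1/30 → 1/60 — 1 stop faster (darker).
ISO: 12800 → 25600 → 51200 — 2 stops raised (brighter).
Net change so far: 1 stop brighter. Offset with the aperture: f/4 → f/5.6.

f/5.6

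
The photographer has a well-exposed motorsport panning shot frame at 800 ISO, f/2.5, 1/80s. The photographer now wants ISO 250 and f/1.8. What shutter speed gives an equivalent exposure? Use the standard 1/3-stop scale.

ISO: 800 → 640 → 500 → 400 → 320 → 250 — 1 2/3 stops dropped (darker).
Aperture: f/2.5 → f/2.2 → f/2 → f/1.8 — 1 stop opened up (brighter).
Net change so far: 2/3 stop darker. Offset with the shutter speed: 1/80 → 1/60 → 1/50.

1/50s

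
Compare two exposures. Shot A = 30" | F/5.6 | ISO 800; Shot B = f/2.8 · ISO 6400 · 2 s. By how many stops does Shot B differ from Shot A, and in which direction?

1 stop brighter

Aperture: f/5.6 → f/4 → f/2.8 — 2 stops opened up (brighter).
Shutter speed: 30 → 15 → 8 → 4 → 2 — 4 stops shorter (darker).
ISO: 800 → 1600 → 3200 → 6400 — 3 stops raised (brighter).
Net: +2 −4 +3 = +1 stop.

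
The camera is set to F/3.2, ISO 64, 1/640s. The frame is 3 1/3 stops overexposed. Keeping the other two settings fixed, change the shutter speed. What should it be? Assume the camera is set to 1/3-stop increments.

Overexposed by 3 1/3 stops → need 3 1/3 stops darker.
Shutter speed: 1/640 → 1/800 → 1/1000 → 1/1250 → 1/1600 → 1/2000 → 1/2500 → 1/3200 → 1/4000 → 1/5000 → 1/6400.

1/6400s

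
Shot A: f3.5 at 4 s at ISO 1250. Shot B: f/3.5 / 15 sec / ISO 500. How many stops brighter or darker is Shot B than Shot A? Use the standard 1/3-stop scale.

2/3 stop brighter

Aperture: unchanged.
Shutter speed: 4 → 5 → 6 → 8 → 10 → 13 → 15 — 2 stops longer (brighter).
ISO: 1250 → 1000 → 800 → 640 → 500 — 1 1/3 stops dropped (darker).
Net: +2 −1 1/3 = +2/3 stops.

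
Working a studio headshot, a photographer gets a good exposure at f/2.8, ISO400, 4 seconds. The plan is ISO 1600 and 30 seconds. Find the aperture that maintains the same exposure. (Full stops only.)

ISO: 400 → 800 → 1600 — 2 stops higher (brighter).
Shutter speed: 4 → 8 → 15 → 30 — 3 stops longer (brighter).
Net change so far: 5 stops brighter. Offset with the aperture: f/2.8 → f/4 → f/5.6 → f/8 → f/11 → f/16.

f/16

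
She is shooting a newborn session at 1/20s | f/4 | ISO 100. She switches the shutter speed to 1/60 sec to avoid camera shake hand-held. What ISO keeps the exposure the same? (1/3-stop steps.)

Shutter speed: 1/20 → 1/25 → 1/30 → 1/40 → 1/50 → 1/60 — 1 2/3 stops shorter (darker).
Need 1 2/3 stops brighter from the ISO: 100 → 125 → 160 → 200 → 250 → 320.

ISO 320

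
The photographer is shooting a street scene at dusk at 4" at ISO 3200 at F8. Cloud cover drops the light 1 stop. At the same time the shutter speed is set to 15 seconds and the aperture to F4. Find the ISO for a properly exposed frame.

ISO 400

Scene light: 1 stop darker.
Shutter speed: 4 → 8 → 15 — 2 stops slower (brighter).
Aperture: f/8 → f/5.6 → f/4 — 2 stops wider (brighter).
Net so far: 3 stops brighter. ISO: 3200 → 1600 → 800 → 400.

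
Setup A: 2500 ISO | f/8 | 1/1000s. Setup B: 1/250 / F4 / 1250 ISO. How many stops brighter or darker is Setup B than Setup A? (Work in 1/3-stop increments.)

3 stops brighter

Aperture: f/8 → f/7.1 → f/6.3 → f/5.6 → f/5 → f/4.5 → f/4 — 2 stops wider (brighter).
Shutter speed: 1/1000 → 1/800 → 1/640 → 1/500 → 1/400 → 1/320 → 1/250 — 2 stops slower (brighter).
ISO: 2500 → 2000 → 1600 → 1250 — 1 stop lower (darker).
Net: +2 +2 −1 = +3 stops.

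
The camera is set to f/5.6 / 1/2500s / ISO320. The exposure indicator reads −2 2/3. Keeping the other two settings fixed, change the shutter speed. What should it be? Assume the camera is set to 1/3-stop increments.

Underexposed by 2 2/3 stops → need 2 2/3 stops brighter.
Shutter speed: 1/2500 → 1/2000 → 1/1600 → 1/1250 → 1/1000 → 1/800 → 1/640 → 1/500 → 1/400.

1/400s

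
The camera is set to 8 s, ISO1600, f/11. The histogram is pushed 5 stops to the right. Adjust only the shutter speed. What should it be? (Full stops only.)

Overexposed by 5 stops → need 5 stops darker.
Shutter speed: 8 → 4 → 2 → 1 → 1/2 → 1/4.

1/4s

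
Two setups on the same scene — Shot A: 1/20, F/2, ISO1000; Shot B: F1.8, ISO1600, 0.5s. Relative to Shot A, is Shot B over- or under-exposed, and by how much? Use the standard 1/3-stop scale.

Aperture: f/2 → f/1.8 — 1/3 stop larger aperture (brighter).
Shutter speed: 1/20 → 1/15 → 1/13 → 1/10 → 1/8 → 1/6 → 1/5 → 1/4 → 0.3 → 0.4 → 0.5 — 3 1/3 stops longer (brighter).
ISO: 1000 → 1250 → 1600 — 2/3 stop raised (brighter).
Net: +1/3 +3 1/3 +2/3 = +4 1/3 stops.

4 1/3 stops brighter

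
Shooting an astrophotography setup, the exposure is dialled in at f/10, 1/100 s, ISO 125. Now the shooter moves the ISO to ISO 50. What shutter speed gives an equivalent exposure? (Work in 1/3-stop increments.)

ISO: 125 → 100 → 80 → 64 → 50 — 1 1/3 stops dropped (darker).
Need 1 1/3 stops brighter from the shutter speed: 1/100 → 1/80 → 1/60 → 1/50 → 1/40.

1/40s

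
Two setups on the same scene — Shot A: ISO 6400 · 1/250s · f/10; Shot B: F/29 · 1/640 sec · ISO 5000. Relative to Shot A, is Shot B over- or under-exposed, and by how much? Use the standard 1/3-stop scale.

Aperture: f/10 → f/11 → f/13 → f/14 → f/16 → f/18 → f/20 → f/22 → f/25 → f/29 — 3 stops narrower (darker).
Shutter speed: 1/250 → 1/320 → 1/400 → 1/500 → 1/640 — 1 1/3 stops faster (darker).
ISO: 6400 → 5000 — 1/3 stop lower (darker).
Net: −3 −1 1/3 −1/3 = −4 2/3 stops.

4 2/3 stops darker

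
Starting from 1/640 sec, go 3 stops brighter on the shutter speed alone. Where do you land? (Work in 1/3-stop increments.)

1/80s

Shutter speed: 1/640 → 1/500 → 1/400 → 1/320 → 1/250 → 1/200 → 1/160 → 1/125 → 1/100 → 1/80 — 3 stops longer (brighter).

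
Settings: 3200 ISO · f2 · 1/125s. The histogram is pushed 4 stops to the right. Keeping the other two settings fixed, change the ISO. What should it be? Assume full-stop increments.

Overexposed by 4 stops → need 4 stops darker.
ISO: 3200 → 1600 → 800 → 400 → 200.

ISO 200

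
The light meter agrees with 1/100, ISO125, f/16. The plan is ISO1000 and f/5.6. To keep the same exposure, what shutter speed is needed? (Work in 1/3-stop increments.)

1/6400s

ISO: 125 → 160 → 200 → 250 → 320 → 400 → 500 → 640 → 800 → 1000 — 3 stops raised (brighter).
Aperture: f/16 → f/14 → f/13 → f/11 → f/10 → f/9 → f/8 → f/7.1 → f/6.3 → f/5.6 — 3 stops opened up (brighter).
Net change so far: 6 stops brighter. Offset with the shutter speed: 1/100 → 1/125 → 1/160 → 1/200 → 1/250 → 1/320 → 1/400 → 1/500 → 1/640 → 1/800 → 1/1000 → 1/1250 → 1/1600 → 1/2000 → 1/2500 → 1/3200 → 1/4000 → 1/5000 → 1/6400.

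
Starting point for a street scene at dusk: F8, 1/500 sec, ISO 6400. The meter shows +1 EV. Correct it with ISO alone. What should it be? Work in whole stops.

Overexposed by 1 stop → need 1 stop darker.
ISO: 6400 → 3200.

ISO 3200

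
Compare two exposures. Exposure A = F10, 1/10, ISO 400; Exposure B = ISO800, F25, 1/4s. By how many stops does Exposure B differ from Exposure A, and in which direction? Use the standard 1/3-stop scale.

1/3 stop darker

Aperture: f/10 → f/11 → f/13 → f/14 → f/16 → f/18 → f/20 → f/22 → f/25 — 2 2/3 stops smaller aperture (darker).
Shutter speed: 1/10 → 1/8 → 1/6 → 1/5 → 1/4 — 1 1/3 stops longer (brighter).
ISO: 400 → 500 → 640 → 800 — 1 stop higher (brighter).
Net: −2 2/3 +1 1/3 +1 = −1/3 stops.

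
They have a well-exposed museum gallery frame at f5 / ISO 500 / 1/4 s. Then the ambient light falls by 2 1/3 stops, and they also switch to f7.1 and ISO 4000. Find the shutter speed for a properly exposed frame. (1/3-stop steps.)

Scene light: 2 1/3 stops darker.
Aperture: f/5 → f/5.6 → f/6.3 → f/7.1 — 1 stop stopped down (darker).
ISO: 500 → 640 → 800 → 1000 → 1250 → 1600 → 2000 → 2500 → 3200 → 4000 — 3 stops raised (brighter).
Net so far: 1/3 stop darker. Shutter speed: 1/4 → 0.3.

0.3 s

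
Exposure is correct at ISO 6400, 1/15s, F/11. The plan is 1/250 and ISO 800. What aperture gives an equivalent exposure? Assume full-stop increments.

Shutter speed: 1/15 → 1/30 → 1/60 → 1/125 → 1/250 — 4 stops faster (darker).
ISO: 6400 → 3200 → 1600 → 800 — 3 stops lower (darker).
Net change so far: 7 stops darker. Offset with the aperture: f/11 → f/8 → f/5.6 → f/4 → f/2.8 → f/2 → f/1.4 → f/1.0.

f/1.0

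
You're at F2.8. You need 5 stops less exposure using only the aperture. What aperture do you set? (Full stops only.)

Aperture: f/2.8 → f/4 → f/5.6 → f/8 → f/11 → f/16 — 5 stops stopped down (darker).

f/16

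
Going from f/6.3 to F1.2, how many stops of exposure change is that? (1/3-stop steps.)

4 2/3 stops

f/6.3 → f/5.6 → f/5 → f/4.5 → f/4 → f/3.5 → f/3.2 → f/2.8 → f/2.5 → f/2.2 → f/2 → f/1.8 → f/1.6 → f/1.4 → f/1.2 — count the steps: 14 third-stops = 4 2/3 stops.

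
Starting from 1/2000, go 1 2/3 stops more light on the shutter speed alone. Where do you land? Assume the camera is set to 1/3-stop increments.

Shutter speed: 1/2000 → 1/1600 → 1/1250 → 1/1000 → 1/800 → 1/640 — 1 2/3 stops slower (brighter).

1/640s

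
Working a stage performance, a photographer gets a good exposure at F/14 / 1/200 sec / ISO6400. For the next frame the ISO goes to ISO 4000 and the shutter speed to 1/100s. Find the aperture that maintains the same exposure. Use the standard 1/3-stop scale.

f/16

ISO: 6400 → 5000 → 4000 — 2/3 stop lower (darker).
Shutter speed: 1/200 → 1/160 → 1/125 → 1/100 — 1 stop longer (brighter).
Net change so far: 1/3 stop brighter. Offset with the aperture: f/14 → f/16.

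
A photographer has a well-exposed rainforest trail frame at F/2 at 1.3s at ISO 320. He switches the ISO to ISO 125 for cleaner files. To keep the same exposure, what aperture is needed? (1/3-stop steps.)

f/1.2

ISO: 320 → 250 → 200 → 160 → 125 — 1 1/3 stops lower (darker).
Need 1 1/3 stops brighter from the aperture: f/2 → f/1.8 → f/1.6 → f/1.4 → f/1.2.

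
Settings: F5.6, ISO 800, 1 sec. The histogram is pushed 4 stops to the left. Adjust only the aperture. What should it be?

f/1.4

Underexposed by 4 stops → need 4 stops brighter.
Aperture: f/5.6 → f/4 → f/2.8 → f/2 → f/1.4.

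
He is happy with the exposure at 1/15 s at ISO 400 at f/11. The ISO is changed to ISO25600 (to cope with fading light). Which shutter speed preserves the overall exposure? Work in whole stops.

ISO: 400 → 800 → 1600 → 3200 → 6400 → 12800 → 25600 — 6 stops higher (brighter).
Need 6 stops darker from the shutter speed: 1/15 → 1/30 → 1/60 → 1/125 → 1/250 → 1/500 → 1/1000.

1/1000s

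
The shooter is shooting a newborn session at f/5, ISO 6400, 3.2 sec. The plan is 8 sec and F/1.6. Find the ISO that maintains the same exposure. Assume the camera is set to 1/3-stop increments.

Shutter speed: 3.2 → 4 → 5 → 6 → 8 — 1 1/3 stops longer (brighter).
Aperture: f/5 → f/4.5 → f/4 → f/3.5 → f/3.2 → f/2.8 → f/2.5 → f/2.2 → f/2 → f/1.8 → f/1.6 — 3 1/3 stops larger aperture (brighter).
Net change so far: 4 2/3 stops brighter. Offset with the ISO: 6400 → 5000 → 4000 → 3200 → 2500 → 2000 → 1600 → 1250 → 1000 → 800 → 640 → 500 → 400 → 320 → 250.

ISO 250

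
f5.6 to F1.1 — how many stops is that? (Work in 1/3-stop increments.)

4 2/3 stops

f/5.6 → f/5 → f/4.5 → f/4 → f/3.5 → f/3.2 → f/2.8 → f/2.5 → f/2.2 → f/2 → f/1.8 → f/1.6 → f/1.4 → f/1.2 → f/1.1 — count the steps: 14 third-stops = 4 2/3 stops.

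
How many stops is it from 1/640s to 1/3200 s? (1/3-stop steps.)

2 1/3 stops

1/640 → 1/800 → 1/1000 → 1/1250 → 1/1600 → 1/2000 → 1/2500 → 1/3200 — count the steps: 7 third-stops = 2 1/3 stops.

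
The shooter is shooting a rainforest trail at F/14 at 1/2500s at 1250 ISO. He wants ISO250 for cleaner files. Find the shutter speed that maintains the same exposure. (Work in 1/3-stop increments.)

1/500s

ISO: 1250 → 1000 → 800 → 640 → 500 → 400 → 320 → 250 — 2 1/3 stops lower (darker).
Need 2 1/3 stops brighter from the shutter speed: 1/2500 → 1/2000 → 1/1600 → 1/1250 → 1/1000 → 1/800 → 1/640 → 1/500.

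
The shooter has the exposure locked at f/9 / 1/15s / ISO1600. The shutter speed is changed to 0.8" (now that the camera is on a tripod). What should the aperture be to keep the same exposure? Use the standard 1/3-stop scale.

f/32

Shutter speed: 1/15 → 1/13 → 1/10 → 1/8 → 1/6 → 1/5 → 1/4 → 0.3 → 0.4 → 0.5 → 0.6 → 0.8 — 3 2/3 stops slower (brighter).
Need 3 2/3 stops darker from the aperture: f/9 → f/10 → f/11 → f/13 → f/14 → f/16 → f/18 → f/20 → f/22 → f/25 → f/29 → f/32.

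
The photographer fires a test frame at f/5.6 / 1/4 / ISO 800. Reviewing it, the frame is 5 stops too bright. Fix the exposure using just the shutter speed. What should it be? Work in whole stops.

Overexposed by 5 stops → need 5 stops darker.
Shutter speed: 1/4 → 1/8 → 1/15 → 1/30 → 1/60 → 1/125.

1/125s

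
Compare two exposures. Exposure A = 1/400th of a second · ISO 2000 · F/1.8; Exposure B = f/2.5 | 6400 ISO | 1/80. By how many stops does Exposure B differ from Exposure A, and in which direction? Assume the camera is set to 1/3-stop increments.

3 stops brighter

Aperture: f/1.8 → f/2 → f/2.2 → f/2.5 — 1 stop smaller aperture (darker).
Shutter speed: 1/400 → 1/320 → 1/250 → 1/200 → 1/160 → 1/125 → 1/100 → 1/80 — 2 1/3 stops slower (brighter).
ISO: 2000 → 2500 → 3200 → 4000 → 5000 → 6400 — 1 2/3 stops raised (brighter).
Net: −1 +2 1/3 +1 2/3 = +3 stops.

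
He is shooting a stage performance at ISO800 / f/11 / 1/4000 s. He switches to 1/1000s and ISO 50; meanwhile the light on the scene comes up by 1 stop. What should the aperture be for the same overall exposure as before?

Scene light: 1 stop brighter.
Shutter speed: 1/4000 → 1/2000 → 1/1000 — 2 stops slower (brighter).
ISO: 800 → 400 → 200 → 100 → 50 — 4 stops lower (darker).
Net so far: 1 stop darker. Aperture: f/11 → f/8.

f/8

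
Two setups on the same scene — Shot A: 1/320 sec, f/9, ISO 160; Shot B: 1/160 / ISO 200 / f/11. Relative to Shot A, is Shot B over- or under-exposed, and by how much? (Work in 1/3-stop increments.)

2/3 stop brighter

Aperture: f/9 → f/10 → f/11 — 2/3 stop stopped down (darker).
Shutter speed: 1/320 → 1/250 → 1/200 → 1/160 — 1 stop longer (brighter).
ISO: 160 → 200 — 1/3 stop higher (brighter).
Net: −2/3 +1 +1/3 = +2/3 stops.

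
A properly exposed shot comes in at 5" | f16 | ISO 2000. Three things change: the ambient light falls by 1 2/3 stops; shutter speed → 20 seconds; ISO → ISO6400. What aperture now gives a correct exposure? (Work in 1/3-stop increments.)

Scene light: 1 2/3 stops darker.
Shutter speed: 5 → 6 → 8 → 10 → 13 → 15 → 20 — 2 stops longer (brighter).
ISO: 2000 → 2500 → 3200 → 4000 → 5000 → 6400 — 1 2/3 stops higher (brighter).
Net so far: 2 stops brighter. Aperture: f/16 → f/18 → f/20 → f/22 → f/25 → f/29 → f/32.

f/32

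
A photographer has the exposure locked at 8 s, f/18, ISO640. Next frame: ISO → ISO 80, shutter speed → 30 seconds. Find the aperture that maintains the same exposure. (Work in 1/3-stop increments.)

f/13

ISO: 640 → 500 → 400 → 320 → 250 → 200 → 160 → 125 → 100 → 80 — 3 stops lower (darker).
Shutter speed: 8 → 10 → 13 → 15 → 20 → 25 → 30 — 2 stops longer (brighter).
Net change so far: 1 stop darker. Offset with the aperture: f/18 → f/16 → f/14 → f/13.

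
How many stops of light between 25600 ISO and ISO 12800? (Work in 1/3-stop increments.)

25600 → 20000 → 16000 → 12800 — count the steps: 3 third-stops = 1 stop.

1 stop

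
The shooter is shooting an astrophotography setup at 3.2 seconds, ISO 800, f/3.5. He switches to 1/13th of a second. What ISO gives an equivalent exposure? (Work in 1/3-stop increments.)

Shutter speed: 3.2 → 2.5 → 2 → 1.6 → 1.3 → 1 → 0.8 → 0.6 → 0.5 → 0.4 → 0.3 → 1/4 → 1/5 → 1/6 → 1/8 → 1/10 → 1/13 — 5 1/3 stops faster (darker).
Need 5 1/3 stops brighter from the ISO: 800 → 1000 → 1250 → 1600 → 2000 → 2500 → 3200 → 4000 → 5000 → 6400 → 8000 → 10000 → 12800 → 16000 → 20000 → 25600 → 32000.

ISO 32000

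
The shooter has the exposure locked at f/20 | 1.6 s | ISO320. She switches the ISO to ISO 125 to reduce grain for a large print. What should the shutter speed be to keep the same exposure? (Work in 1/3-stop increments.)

ISO: 320 → 250 → 200 → 160 → 125 — 1 1/3 stops dropped (darker).
Need 1 1/3 stops brighter from the shutter speed: 1.6 → 2 → 2.5 → 3.2 → 4.

4 s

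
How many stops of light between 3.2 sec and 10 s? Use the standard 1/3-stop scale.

1 2/3 stops

3.2 → 4 → 5 → 6 → 8 → 10 — count the steps: 5 third-stops = 1 2/3 stops.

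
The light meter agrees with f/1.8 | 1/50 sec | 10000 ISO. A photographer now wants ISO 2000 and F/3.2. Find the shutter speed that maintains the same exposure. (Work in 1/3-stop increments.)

ISO: 10000 → 8000 → 6400 → 5000 → 4000 → 3200 → 2500 → 2000 — 2 1/3 stops lower (darker).
Aperture: f/1.8 → f/2 → f/2.2 → f/2.5 → f/2.8 → f/3.2 — 1 2/3 stops narrower (darker).
Net change so far: 4 stops darker. Offset with the shutter speed: 1/50 → 1/40 → 1/30 → 1/25 → 1/20 → 1/15 → 1/13 → 1/10 → 1/8 → 1/6 → 1/5 → 1/4 → 0.3.

0.3 s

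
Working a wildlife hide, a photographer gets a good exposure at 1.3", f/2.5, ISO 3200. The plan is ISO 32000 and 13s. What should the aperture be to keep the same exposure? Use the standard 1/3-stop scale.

ISO: 3200 → 4000 → 5000 → 6400 → 8000 → 10000 → 12800 → 16000 → 20000 → 25600 → 32000 — 3 1/3 stops higher (brighter).
Shutter speed: 1.3 → 1.6 → 2 → 2.5 → 3.2 → 4 → 5 → 6 → 8 → 10 → 13 — 3 1/3 stops slower (brighter).
Net change so far: 6 2/3 stops brighter. Offset with the aperture: f/2.5 → f/2.8 → f/3.2 → f/3.5 → f/4 → f/4.5 → f/5 → f/5.6 → f/6.3 → f/7.1 → f/8 → f/9 → f/10 → f/11 → f/13 → f/14 → f/16 → f/18 → f/20 → f/22 → f/25.

f/25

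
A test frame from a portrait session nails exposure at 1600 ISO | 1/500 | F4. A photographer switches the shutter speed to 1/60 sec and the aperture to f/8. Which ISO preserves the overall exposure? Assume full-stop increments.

ISO 800

Shutter speed: 1/500 → 1/250 → 1/125 → 1/60 — 3 stops slower (brighter).
Aperture: f/4 → f/5.6 → f/8 — 2 stops narrower (darker).
Net change so far: 1 stop brighter. Offset with the ISO: 1600 → 800.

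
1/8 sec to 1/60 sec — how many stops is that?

1/8 → 1/15 → 1/30 → 1/60 — count the steps: 3 stops.

3 stops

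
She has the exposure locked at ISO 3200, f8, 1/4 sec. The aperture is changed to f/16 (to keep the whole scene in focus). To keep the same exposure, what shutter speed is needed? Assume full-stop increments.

1 s

Aperture: f/8 → f/11 → f/16 — 2 stops narrower (darker).
Need 2 stops brighter from the shutter speed: 1/4 → 1/2 → 1.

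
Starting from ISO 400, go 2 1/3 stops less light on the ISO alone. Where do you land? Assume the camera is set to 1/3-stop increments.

ISO 80

ISO: 400 → 320 → 250 → 200 → 160 → 125 → 100 → 80 — 2 1/3 stops dropped (darker).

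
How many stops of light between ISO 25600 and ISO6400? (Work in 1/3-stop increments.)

25600 → 20000 → 16000 → 12800 → 10000 → 8000 → 6400 — count the steps: 6 third-stops = 2 stops.

2 stops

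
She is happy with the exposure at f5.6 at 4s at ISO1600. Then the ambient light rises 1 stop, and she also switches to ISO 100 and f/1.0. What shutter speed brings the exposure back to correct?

Scene light: 1 stop brighter.
ISO: 1600 → 800 → 400 → 200 → 100 — 4 stops dropped (darker).
Aperture: f/5.6 → f/4 → f/2.8 → f/2 → f/1.4 → f/1.0 — 5 stops opened up (brighter).
Net so far: 2 stops brighter. Shutter speed: 4 → 2 → 1.

1 s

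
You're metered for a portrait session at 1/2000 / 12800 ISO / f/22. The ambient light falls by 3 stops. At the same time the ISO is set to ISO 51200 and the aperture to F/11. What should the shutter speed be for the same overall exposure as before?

Scene light: 3 stops darker.
ISO: 12800 → 25600 → 51200 — 2 stops raised (brighter).
Aperture: f/22 → f/16 → f/11 — 2 stops opened up (brighter).
Net so far: 1 stop brighter. Shutter speed: 1/2000 → 1/4000.

1/4000s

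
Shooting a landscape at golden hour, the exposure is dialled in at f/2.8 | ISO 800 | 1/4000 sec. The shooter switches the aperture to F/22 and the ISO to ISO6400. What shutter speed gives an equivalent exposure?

1/500s

Aperture: f/2.8 → f/4 → f/5.6 → f/8 → f/11 → f/16 → f/22 — 6 stops stopped down (darker).
ISO: 800 → 1600 → 3200 → 6400 — 3 stops raised (brighter).
Net change so far: 3 stops darker. Offset with the shutter speed: 1/4000 → 1/2000 → 1/1000 → 1/500.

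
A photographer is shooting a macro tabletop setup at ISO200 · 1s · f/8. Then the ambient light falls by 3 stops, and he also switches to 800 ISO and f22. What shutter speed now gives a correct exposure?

15 s

Scene light: 3 stops darker.
ISO: 200 → 400 → 800 — 2 stops higher (brighter).
Aperture: f/8 → f/11 → f/16 → f/22 — 3 stops smaller aperture (darker).
Net so far: 4 stops darker. Shutter speed: 1 → 2 → 4 → 8 → 15.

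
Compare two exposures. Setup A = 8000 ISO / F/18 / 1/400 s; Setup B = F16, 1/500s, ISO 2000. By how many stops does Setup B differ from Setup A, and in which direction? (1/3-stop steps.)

2 stops darker

Aperture: f/18 → f/16 — 1/3 stop larger aperture (brighter).
Shutter speed: 1/400 → 1/500 — 1/3 stop shorter (darker).
ISO: 8000 → 6400 → 5000 → 4000 → 3200 → 2500 → 2000 — 2 stops dropped (darker).
Net: +1/3 −1/3 −2 = −2 stops.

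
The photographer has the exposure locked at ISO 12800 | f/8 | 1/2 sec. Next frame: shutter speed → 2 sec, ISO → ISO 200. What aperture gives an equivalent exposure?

Shutter speed: 1/2 → 1 → 2 — 2 stops longer (brighter).
ISO: 12800 → 6400 → 3200 → 1600 → 800 → 400 → 200 — 6 stops lower (darker).
Net change so far: 4 stops darker. Offset with the aperture: f/8 → f/5.6 → f/4 → f/2.8 → f/2.

f/2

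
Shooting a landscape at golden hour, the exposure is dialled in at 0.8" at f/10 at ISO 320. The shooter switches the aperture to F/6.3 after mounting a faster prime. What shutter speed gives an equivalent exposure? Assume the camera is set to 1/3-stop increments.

0.3 s

Aperture: f/10 → f/9 → f/8 → f/7.1 → f/6.3 — 1 1/3 stops wider (brighter).
Need 1 1/3 stops darker from the shutter speed: 0.8 → 0.6 → 0.5 → 0.4 → 0.3.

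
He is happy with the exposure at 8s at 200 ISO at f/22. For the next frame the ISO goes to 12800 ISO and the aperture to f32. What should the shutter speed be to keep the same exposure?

ISO: 200 → 400 → 800 → 1600 → 3200 → 6400 → 12800 — 6 stops raised (brighter).
Aperture: f/22 → f/32 — 1 stop stopped down (darker).
Net change so far: 5 stops brighter. Offset with the shutter speed: 8 → 4 → 2 → 1 → 1/2 → 1/4.

1/4s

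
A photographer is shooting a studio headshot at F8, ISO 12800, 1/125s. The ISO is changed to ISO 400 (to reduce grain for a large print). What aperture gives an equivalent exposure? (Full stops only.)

f/1.4

ISO: 12800 → 6400 → 3200 → 1600 → 800 → 400 — 5 stops dropped (darker).
Need 5 stops brighter from the aperture: f/8 → f/5.6 → f/4 → f/2.8 → f/2 → f/1.4.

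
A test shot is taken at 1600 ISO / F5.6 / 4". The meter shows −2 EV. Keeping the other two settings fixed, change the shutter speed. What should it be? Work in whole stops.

Underexposed by 2 stops → need 2 stops brighter.
Shutter speed: 4 → 8 → 15.

15 s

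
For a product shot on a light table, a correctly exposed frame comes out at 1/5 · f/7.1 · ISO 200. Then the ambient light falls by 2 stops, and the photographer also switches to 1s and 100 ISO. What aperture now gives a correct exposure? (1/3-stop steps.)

Scene light: 2 stops darker.
Shutter speed: 1/5 → 1/4 → 0.3 → 0.4 → 0.5 → 0.6 → 0.8 → 1 — 2 1/3 stops longer (brighter).
ISO: 200 → 160 → 125 → 100 — 1 stop dropped (darker).
Net so far: 2/3 stop darker. Aperture: f/7.1 → f/6.3 → f/5.6.

f/5.6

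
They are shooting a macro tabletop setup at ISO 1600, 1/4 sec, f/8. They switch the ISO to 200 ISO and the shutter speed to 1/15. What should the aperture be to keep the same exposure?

ISO: 1600 → 800 → 400 → 200 — 3 stops dropped (darker).
Shutter speed: 1/4 → 1/8 → 1/15 — 2 stops faster (darker).
Net change so far: 5 stops darker. Offset with the aperture: f/8 → f/5.6 → f/4 → f/2.8 → f/2 → f/1.4.

f/1.4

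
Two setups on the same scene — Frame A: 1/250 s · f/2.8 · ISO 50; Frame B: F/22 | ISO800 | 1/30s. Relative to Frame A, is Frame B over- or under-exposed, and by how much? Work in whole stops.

1 stop brighter

Aperture: f/2.8 → f/4 → f/5.6 → f/8 → f/11 → f/16 → f/22 — 6 stops smaller aperture (darker).
Shutter speed: 1/250 → 1/125 → 1/60 → 1/30 — 3 stops longer (brighter).
ISO: 50 → 100 → 200 → 400 → 800 — 4 stops raised (brighter).
Net: −6 +3 +4 = +1 stop.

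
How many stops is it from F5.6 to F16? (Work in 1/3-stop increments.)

3 stops

f/5.6 → f/6.3 → f/7.1 → f/8 → f/9 → f/10 → f/11 → f/13 → f/14 → f/16 — count the steps: 9 third-stops = 3 stops.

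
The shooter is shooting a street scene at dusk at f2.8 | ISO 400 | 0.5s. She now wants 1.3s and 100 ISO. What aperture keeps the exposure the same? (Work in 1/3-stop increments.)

Shutter speed: 0.5 → 0.6 → 0.8 → 1 → 1.3 — 1 1/3 stops longer (brighter).
ISO: 400 → 320 → 250 → 200 → 160 → 125 → 100 — 2 stops lower (darker).
Net change so far: 2/3 stop darker. Offset with the aperture: f/2.8 → f/2.5 → f/2.2.

f/2.2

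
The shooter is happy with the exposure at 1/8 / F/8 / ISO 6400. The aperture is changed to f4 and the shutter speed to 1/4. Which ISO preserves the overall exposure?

Aperture: f/8 → f/5.6 → f/4 — 2 stops wider (brighter).
Shutter speed: 1/8 → 1/4 — 1 stop longer (brighter).
Net change so far: 3 stops brighter. Offset with the ISO: 6400 → 3200 → 1600 → 800.

ISO 800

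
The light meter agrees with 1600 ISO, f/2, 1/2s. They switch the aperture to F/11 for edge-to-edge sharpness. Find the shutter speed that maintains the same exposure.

15 s

Aperture: f/2 → f/2.8 → f/4 → f/5.6 → f/8 → f/11 — 5 stops stopped down (darker).
Need 5 stops brighter from the shutter speed: 1/2 → 1 → 2 → 4 → 8 → 15.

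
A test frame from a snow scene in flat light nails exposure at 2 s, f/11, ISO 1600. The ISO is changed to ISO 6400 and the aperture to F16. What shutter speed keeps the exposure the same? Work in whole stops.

ISO: 1600 → 3200 → 6400 — 2 stops higher (brighter).
Aperture: f/11 → f/16 — 1 stop narrower (darker).
Net change so far: 1 stop brighter. Offset with the shutter speed: 2 → 1.

1 s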